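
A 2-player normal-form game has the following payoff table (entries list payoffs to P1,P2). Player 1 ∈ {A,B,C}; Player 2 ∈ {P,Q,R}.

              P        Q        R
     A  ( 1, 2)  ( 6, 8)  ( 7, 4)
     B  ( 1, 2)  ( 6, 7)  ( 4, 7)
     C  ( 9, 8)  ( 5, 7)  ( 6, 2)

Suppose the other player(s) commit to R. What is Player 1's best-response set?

P1 best: {A}

u_1(A vs R) = 7
u_1(B vs R) = 4
u_1(C vs R) = 6
max payoff 7 at {A}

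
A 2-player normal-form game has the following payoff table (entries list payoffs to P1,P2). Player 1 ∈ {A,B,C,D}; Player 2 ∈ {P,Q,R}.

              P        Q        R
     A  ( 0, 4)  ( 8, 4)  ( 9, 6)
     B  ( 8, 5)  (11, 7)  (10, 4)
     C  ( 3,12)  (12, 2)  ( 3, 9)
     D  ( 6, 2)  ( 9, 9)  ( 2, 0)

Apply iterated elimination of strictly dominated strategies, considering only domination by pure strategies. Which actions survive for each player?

Remaining: P1:{B,C} P2:{P,Q}

P1 drop A (B beats it: P:8>0 Q:11>8 R:10>9)
P1 drop D (B beats it: P:8>6 Q:11>9 R:10>2)
P2 drop R (P beats it: B:5>4 C:12>9)
P1→{B,C} P2→{P,Q}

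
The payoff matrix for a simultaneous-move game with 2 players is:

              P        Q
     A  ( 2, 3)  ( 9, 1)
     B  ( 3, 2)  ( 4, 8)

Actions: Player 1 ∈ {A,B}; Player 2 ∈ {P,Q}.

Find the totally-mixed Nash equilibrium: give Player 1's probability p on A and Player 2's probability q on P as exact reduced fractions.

P1 indiff ⇒ q·2+(1-q)·9 = q·3+(1-q)·4 ⇒ q(-1) = (1-q)(-5) ⇒ q = 5/6
P2 indiff ⇒ p·3+(1-p)·2 = p·1+(1-p)·8 ⇒ p(2) = (1-p)(6) ⇒ p = 3/4

(p,q) = (3/4, 5/6)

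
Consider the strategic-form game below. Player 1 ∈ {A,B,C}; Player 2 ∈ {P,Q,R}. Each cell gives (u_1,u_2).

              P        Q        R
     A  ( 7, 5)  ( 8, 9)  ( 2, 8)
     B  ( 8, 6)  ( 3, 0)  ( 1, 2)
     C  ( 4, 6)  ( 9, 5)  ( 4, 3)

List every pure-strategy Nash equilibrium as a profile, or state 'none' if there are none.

PSNE = {(B,P)}

(A,P): not NE [P1→B gives 8>7; P2→Q gives 9>5]
(A,Q): not NE [P1→C gives 9>8]
(A,R): not NE [P1→C gives 4>2; P2→Q gives 9>8]
(B,P): NE
(B,Q): not NE [P1→C gives 9>3; P2→P gives 6>0]
(B,R): not NE [P1→C gives 4>1; P2→P gives 6>2]
(C,P): not NE [P1→B gives 8>4]
(C,Q): not NE [P2→P gives 6>5]
(C,R): not NE [P2→P gives 6>3]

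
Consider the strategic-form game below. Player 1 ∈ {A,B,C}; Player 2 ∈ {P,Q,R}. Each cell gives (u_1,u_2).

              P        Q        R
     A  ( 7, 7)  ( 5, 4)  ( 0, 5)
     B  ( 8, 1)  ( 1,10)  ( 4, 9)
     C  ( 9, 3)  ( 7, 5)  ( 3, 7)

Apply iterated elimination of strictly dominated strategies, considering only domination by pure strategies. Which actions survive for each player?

P1 drop A (C beats it: P:9>7 Q:7>5 R:3>0)
P2 drop P (Q beats it: B:10>1 C:5>3)
P1→{B,C} P2→{Q,R}

Survivors P1:{B,C} P2:{Q,R}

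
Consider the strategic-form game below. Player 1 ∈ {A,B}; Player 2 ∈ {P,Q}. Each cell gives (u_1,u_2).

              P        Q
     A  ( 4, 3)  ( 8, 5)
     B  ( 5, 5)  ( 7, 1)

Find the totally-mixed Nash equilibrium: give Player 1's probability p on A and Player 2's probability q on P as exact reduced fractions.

P1 indiff ⇒ q·4+(1-q)·8 = q·5+(1-q)·7 ⇒ q(-1) = (1-q)(-1) ⇒ q = 1/2
P2 indiff ⇒ p·3+(1-p)·5 = p·5+(1-p)·1 ⇒ p(-2) = (1-p)(-4) ⇒ p = 2/3

(p,q) = (2/3, 1/2)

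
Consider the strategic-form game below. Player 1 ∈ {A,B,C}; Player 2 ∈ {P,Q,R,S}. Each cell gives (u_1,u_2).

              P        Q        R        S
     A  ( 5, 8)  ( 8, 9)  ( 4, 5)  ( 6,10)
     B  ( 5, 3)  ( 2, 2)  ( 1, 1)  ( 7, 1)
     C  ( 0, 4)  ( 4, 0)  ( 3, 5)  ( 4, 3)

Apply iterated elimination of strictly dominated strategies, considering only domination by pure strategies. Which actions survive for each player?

Remaining: P1:{A,B} P2:{P,Q,S}

P1 drop C (A beats it: P:5>0 Q:8>4 R:4>3 S:6>4)
P2 drop R (P beats it: A:8>5 B:3>1)
P1→{A,B} P2→{P,Q,S}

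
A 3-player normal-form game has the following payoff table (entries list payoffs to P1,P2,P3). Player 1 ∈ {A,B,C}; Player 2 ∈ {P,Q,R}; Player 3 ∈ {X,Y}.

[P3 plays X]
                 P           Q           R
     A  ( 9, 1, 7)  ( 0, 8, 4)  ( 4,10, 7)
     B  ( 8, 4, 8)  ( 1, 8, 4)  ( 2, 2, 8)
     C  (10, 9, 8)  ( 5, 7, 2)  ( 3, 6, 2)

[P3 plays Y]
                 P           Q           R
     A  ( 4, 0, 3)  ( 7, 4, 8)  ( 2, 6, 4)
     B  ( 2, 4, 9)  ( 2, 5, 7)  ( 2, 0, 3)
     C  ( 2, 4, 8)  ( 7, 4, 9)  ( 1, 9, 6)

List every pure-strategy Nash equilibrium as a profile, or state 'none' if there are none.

Nash profiles: (A,R,X), (C,P,X)

(A,P,X): not NE [P1→C gives 10>9; P2→R gives 10>1]
(A,P,Y): not NE [P2→R gives 6>0; P3→X gives 7>3]
(A,Q,X): not NE [P1→C gives 5>0; P2→R gives 10>8; P3→Y gives 8>4]
(A,Q,Y): not NE [P2→R gives 6>4]
(A,R,X): NE
(A,R,Y): not NE [P3→X gives 7>4]
(B,P,X): not NE [P1→C gives 10>8; P2→Q gives 8>4; P3→Y gives 9>8]
(B,P,Y): not NE [P1→A gives 4>2; P2→Q gives 5>4]
(B,Q,X): not NE [P1→C gives 5>1; P3→Y gives 7>4]
(B,Q,Y): not NE [P1→C gives 7>2]
(B,R,X): not NE [P1→A gives 4>2; P2→Q gives 8>2]
(B,R,Y): not NE [P2→Q gives 5>0; P3→X gives 8>3]
(C,P,X): NE
(C,P,Y): not NE [P1→A gives 4>2; P2→R gives 9>4]
(C,Q,X): not NE [P2→P gives 9>7; P3→Y gives 9>2]
(C,Q,Y): not NE [P2→R gives 9>4]
(C,R,X): not NE [P1→A gives 4>3; P2→P gives 9>6; P3→Y gives 6>2]
(C,R,Y): not NE [P1→B gives 2>1]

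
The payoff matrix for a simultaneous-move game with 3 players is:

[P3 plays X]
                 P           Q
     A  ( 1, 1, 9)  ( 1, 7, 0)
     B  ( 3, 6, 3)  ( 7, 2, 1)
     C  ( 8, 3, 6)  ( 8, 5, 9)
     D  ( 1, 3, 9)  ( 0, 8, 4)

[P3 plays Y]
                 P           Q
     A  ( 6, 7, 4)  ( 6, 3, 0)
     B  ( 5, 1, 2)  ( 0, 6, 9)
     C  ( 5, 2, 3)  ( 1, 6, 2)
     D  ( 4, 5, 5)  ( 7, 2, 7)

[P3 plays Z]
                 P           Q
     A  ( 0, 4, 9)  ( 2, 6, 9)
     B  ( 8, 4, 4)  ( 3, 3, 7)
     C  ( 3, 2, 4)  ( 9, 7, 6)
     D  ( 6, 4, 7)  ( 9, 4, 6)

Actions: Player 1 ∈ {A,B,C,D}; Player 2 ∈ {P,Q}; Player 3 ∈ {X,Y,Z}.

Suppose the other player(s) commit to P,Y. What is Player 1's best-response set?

u_1(A vs P,Y) = 6
u_1(B vs P,Y) = 5
u_1(C vs P,Y) = 5
u_1(D vs P,Y) = 4
max payoff 6 at {A}

BR_1 = {A}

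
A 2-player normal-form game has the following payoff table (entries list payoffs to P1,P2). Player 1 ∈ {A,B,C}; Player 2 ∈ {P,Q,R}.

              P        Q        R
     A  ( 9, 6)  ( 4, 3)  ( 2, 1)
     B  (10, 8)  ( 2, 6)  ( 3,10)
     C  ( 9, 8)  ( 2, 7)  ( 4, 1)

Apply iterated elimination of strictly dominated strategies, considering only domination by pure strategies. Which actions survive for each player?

IESDS → P1:{B,C} P2:{P,R}

P2 drop Q (P beats it: A:6>3 B:8>6 C:8>7)
P1 drop A (B beats it: P:10>9 R:3>2)
P1→{B,C} P2→{P,R}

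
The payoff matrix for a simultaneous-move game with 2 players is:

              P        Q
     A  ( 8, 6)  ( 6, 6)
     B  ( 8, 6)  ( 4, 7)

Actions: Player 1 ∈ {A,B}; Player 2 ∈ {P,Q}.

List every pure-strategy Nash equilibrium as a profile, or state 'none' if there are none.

(A,P): NE
(A,Q): NE
(B,P): not NE [P2→Q gives 7>6]
(B,Q): not NE [P1→A gives 6>4]

Nash profiles: (A,P), (A,Q)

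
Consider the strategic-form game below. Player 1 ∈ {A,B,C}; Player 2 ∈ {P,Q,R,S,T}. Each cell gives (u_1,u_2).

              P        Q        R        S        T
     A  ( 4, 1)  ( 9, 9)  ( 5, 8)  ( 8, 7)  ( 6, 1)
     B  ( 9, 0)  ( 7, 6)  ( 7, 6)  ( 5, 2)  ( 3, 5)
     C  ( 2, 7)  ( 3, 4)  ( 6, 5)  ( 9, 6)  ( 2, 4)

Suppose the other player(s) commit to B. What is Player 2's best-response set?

P2 best: {Q,R}

u_2(P vs B) = 0
u_2(Q vs B) = 6
u_2(R vs B) = 6
u_2(S vs B) = 2
u_2(T vs B) = 5
max payoff 6 at {Q,R}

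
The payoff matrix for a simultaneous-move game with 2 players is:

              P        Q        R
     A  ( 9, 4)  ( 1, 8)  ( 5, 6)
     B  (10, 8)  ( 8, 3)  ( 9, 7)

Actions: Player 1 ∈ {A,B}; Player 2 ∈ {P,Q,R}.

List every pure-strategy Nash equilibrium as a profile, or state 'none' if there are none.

NE set: (B,P)

(A,P): not NE [P1→B gives 10>9; P2→Q gives 8>4]
(A,Q): not NE [P1→B gives 8>1]
(A,R): not NE [P1→B gives 9>5; P2→Q gives 8>6]
(B,P): NE
(B,Q): not NE [P2→P gives 8>3]
(B,R): not NE [P2→P gives 8>7]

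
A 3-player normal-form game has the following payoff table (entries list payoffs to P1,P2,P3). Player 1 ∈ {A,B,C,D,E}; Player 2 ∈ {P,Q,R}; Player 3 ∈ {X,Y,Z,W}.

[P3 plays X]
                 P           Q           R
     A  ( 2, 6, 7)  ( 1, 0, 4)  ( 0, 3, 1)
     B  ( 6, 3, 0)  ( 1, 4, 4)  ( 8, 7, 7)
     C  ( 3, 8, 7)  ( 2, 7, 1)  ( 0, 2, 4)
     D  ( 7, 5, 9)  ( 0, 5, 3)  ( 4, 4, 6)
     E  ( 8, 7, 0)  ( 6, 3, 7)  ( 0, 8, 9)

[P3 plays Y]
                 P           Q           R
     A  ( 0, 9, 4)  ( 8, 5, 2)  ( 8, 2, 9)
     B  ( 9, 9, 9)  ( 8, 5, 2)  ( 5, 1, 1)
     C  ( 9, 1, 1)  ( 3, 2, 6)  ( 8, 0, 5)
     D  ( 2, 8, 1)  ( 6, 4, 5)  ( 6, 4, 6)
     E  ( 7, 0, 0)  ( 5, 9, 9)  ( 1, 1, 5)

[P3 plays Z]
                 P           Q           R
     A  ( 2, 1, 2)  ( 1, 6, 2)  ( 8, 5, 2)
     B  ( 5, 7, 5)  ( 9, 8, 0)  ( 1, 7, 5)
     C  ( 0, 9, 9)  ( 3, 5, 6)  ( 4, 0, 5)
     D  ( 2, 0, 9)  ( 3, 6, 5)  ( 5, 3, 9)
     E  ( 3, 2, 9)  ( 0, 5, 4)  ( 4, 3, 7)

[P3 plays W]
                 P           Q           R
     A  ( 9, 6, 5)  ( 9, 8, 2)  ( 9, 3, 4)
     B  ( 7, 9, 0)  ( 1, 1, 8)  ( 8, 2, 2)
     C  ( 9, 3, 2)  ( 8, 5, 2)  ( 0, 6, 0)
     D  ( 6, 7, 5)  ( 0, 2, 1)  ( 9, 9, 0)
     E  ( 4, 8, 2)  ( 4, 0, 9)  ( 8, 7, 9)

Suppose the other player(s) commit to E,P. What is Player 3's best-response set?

BR_3 = {Z}

u_3(X vs E,P) = 0
u_3(Y vs E,P) = 0
u_3(Z vs E,P) = 9
u_3(W vs E,P) = 2
max payoff 9 at {Z}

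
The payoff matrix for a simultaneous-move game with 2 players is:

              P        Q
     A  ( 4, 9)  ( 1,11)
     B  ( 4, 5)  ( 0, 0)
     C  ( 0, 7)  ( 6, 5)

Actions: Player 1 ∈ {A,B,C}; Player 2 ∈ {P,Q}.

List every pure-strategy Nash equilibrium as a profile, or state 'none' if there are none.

NE set: (B,P)

(A,P): not NE [P2→Q gives 11>9]
(A,Q): not NE [P1→C gives 6>1]
(B,P): NE
(B,Q): not NE [P1→C gives 6>0; P2→P gives 5>0]
(C,P): not NE [P1→B gives 4>0]
(C,Q): not NE [P2→P gives 7>5]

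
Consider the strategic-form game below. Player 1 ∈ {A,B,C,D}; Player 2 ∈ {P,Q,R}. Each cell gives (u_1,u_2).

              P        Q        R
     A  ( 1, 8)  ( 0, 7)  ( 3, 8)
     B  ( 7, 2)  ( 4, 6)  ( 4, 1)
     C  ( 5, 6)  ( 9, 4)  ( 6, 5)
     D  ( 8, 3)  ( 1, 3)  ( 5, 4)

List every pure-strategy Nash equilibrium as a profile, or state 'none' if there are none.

(A,P): not NE [P1→D gives 8>1]
(A,Q): not NE [P1→C gives 9>0; P2→R gives 8>7]
(A,R): not NE [P1→C gives 6>3]
(B,P): not NE [P1→D gives 8>7; P2→Q gives 6>2]
(B,Q): not NE [P1→C gives 9>4]
(B,R): not NE [P1→C gives 6>4; P2→Q gives 6>1]
(C,P): not NE [P1→D gives 8>5]
(C,Q): not NE [P2→P gives 6>4]
(C,R): not NE [P2→P gives 6>5]
(D,P): not NE [P2→R gives 4>3]
(D,Q): not NE [P1→C gives 9>1; P2→R gives 4>3]
(D,R): not NE [P1→C gives 6>5]

Equilibria: none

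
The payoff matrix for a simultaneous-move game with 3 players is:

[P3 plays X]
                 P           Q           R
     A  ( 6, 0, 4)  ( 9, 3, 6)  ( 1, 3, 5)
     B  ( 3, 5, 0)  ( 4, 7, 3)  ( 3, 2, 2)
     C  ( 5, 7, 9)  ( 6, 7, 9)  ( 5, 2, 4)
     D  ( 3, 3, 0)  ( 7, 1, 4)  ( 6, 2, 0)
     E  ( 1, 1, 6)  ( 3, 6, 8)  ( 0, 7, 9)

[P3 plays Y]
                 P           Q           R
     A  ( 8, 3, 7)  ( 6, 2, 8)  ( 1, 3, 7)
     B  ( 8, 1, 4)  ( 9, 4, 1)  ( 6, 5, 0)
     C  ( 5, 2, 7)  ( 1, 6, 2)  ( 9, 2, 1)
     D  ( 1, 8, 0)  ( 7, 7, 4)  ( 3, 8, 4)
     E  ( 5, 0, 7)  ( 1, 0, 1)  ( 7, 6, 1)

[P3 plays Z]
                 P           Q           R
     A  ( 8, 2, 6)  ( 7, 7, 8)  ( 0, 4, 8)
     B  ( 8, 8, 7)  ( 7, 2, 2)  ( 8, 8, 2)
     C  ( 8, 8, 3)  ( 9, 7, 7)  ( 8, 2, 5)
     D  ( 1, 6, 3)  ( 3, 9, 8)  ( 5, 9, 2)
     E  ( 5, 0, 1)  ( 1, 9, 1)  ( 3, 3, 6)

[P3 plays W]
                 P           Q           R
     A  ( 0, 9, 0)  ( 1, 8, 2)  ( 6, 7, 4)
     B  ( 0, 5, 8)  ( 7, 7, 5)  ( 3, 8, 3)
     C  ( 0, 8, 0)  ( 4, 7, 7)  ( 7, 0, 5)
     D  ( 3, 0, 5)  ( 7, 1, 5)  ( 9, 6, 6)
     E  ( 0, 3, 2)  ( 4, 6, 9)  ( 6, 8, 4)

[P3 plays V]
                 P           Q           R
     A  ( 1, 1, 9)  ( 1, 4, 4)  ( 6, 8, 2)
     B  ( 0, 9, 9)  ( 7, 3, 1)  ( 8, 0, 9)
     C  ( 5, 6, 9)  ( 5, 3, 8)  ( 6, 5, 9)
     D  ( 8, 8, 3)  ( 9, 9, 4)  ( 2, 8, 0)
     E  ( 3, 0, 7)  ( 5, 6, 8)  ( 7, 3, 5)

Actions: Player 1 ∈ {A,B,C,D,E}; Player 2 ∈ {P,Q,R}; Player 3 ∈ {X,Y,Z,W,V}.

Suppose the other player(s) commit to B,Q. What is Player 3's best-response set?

P3 best: {W}

u_3(X vs B,Q) = 3
u_3(Y vs B,Q) = 1
u_3(Z vs B,Q) = 2
u_3(W vs B,Q) = 5
u_3(V vs B,Q) = 1
max payoff 5 at {W}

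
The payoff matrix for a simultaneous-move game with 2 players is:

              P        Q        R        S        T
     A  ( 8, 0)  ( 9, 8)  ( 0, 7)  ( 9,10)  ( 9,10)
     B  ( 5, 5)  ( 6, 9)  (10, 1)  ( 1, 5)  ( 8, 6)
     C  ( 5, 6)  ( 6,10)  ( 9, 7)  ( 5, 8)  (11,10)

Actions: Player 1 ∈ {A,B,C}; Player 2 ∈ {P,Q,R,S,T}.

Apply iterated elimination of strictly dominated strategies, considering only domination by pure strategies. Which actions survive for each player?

Remaining: P1:{A,C} P2:{Q,S,T}

P2 drop P (Q beats it: A:8>0 B:9>5 C:10>6)
P2 drop R (Q beats it: A:8>7 B:9>1 C:10>7)
P1 drop B (A beats it: Q:9>6 S:9>1 T:9>8)
P1→{A,C} P2→{Q,S,T}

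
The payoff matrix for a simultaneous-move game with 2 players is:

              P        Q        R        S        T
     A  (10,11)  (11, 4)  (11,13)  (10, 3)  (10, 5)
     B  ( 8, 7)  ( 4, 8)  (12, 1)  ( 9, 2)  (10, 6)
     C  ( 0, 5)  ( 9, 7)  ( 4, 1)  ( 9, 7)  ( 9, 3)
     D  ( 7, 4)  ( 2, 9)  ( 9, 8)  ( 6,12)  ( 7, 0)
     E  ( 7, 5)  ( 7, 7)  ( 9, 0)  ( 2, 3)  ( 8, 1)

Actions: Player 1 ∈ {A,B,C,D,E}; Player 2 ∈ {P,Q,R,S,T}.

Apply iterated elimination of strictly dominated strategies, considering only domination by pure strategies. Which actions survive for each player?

Remaining: P1:{A,B} P2:{P,Q,R}

P1 drop C (A beats it: P:10>0 Q:11>9 R:11>4 S:10>9 T:10>9)
P1 drop D (A beats it: P:10>7 Q:11>2 R:11>9 S:10>6 T:10>7)
P1 drop E (A beats it: P:10>7 Q:11>7 R:11>9 S:10>2 T:10>8)
P2 drop S (P beats it: A:11>3 B:7>2)
P2 drop T (P beats it: A:11>5 B:7>6)
P1→{A,B} P2→{P,Q,R}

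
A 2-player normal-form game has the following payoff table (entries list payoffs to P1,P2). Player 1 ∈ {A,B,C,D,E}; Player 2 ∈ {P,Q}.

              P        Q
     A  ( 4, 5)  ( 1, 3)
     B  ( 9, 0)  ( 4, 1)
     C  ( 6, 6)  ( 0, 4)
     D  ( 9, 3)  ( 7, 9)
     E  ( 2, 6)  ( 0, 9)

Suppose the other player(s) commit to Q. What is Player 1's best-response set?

u_1(A vs Q) = 1
u_1(B vs Q) = 4
u_1(C vs Q) = 0
u_1(D vs Q) = 7
u_1(E vs Q) = 0
max payoff 7 at {D}

argmax u_1 = {D}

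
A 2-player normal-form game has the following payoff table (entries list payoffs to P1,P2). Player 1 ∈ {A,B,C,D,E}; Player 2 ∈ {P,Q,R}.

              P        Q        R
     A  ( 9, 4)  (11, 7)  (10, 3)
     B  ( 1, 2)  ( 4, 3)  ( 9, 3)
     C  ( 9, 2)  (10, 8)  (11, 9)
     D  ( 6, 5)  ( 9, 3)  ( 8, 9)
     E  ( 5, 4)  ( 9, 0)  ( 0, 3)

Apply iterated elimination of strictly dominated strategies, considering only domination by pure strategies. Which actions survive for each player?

P1 drop B (A beats it: P:9>1 Q:11>4 R:10>9)
P1 drop D (A beats it: P:9>6 Q:11>9 R:10>8)
P1 drop E (A beats it: P:9>5 Q:11>9 R:10>0)
P2 drop P (Q beats it: A:7>4 C:8>2)
P1→{A,C} P2→{Q,R}

IESDS → P1:{A,C} P2:{Q,R}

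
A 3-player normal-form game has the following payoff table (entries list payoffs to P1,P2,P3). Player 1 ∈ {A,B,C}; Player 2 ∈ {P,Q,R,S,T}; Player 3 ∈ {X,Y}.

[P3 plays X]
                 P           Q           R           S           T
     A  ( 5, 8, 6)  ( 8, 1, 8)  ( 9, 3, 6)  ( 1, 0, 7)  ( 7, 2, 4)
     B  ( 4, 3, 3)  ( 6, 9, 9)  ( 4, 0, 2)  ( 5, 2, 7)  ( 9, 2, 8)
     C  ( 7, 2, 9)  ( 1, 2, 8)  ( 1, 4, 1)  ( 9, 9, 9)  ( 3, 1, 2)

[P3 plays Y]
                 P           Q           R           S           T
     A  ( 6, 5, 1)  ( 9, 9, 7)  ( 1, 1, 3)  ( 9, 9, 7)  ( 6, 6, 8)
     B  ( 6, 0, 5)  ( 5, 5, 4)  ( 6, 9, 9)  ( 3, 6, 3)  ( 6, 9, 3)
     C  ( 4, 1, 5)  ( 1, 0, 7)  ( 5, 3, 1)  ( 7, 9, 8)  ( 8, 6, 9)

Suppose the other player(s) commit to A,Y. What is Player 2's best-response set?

u_2(P vs A,Y) = 5
u_2(Q vs A,Y) = 9
u_2(R vs A,Y) = 1
u_2(S vs A,Y) = 9
u_2(T vs A,Y) = 6
max payoff 9 at {Q,S}

P2 best: {Q,S}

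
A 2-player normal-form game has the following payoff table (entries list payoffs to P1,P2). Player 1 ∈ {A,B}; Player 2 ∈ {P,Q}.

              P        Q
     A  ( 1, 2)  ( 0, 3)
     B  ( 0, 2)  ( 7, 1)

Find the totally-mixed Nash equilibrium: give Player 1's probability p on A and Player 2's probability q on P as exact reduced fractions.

P1 indiff ⇒ q·1+(1-q)·0 = q·0+(1-q)·7 ⇒ q(1) = (1-q)(7) ⇒ q = 7/8
P2 indiff ⇒ p·2+(1-p)·2 = p·3+(1-p)·1 ⇒ p(-1) = (1-p)(-1) ⇒ p = 1/2

(p,q) = (1/2, 7/8)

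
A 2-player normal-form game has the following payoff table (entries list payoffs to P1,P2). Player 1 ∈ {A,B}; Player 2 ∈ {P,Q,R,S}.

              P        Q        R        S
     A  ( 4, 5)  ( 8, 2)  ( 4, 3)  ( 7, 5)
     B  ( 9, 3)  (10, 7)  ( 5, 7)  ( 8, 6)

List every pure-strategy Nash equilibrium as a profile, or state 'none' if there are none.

NE set: (B,Q), (B,R)

(A,P): not NE [P1→B gives 9>4]
(A,Q): not NE [P1→B gives 10>8; P2→S gives 5>2]
(A,R): not NE [P1→B gives 5>4; P2→S gives 5>3]
(A,S): not NE [P1→B gives 8>7]
(B,P): not NE [P2→R gives 7>3]
(B,Q): NE
(B,R): NE
(B,S): not NE [P2→R gives 7>6]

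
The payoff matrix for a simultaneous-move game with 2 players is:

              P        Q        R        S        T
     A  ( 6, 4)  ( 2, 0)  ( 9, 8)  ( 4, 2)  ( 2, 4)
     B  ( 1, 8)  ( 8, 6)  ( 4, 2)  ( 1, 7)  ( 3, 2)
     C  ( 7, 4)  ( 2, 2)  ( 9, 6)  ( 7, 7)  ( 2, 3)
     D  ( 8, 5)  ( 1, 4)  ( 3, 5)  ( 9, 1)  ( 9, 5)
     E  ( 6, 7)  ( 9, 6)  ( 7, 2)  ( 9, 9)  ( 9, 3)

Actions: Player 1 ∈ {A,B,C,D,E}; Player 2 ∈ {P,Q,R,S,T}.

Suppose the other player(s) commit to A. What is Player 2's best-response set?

u_2(P vs A) = 4
u_2(Q vs A) = 0
u_2(R vs A) = 8
u_2(S vs A) = 2
u_2(T vs A) = 4
max payoff 8 at {R}

BR_2 = {R}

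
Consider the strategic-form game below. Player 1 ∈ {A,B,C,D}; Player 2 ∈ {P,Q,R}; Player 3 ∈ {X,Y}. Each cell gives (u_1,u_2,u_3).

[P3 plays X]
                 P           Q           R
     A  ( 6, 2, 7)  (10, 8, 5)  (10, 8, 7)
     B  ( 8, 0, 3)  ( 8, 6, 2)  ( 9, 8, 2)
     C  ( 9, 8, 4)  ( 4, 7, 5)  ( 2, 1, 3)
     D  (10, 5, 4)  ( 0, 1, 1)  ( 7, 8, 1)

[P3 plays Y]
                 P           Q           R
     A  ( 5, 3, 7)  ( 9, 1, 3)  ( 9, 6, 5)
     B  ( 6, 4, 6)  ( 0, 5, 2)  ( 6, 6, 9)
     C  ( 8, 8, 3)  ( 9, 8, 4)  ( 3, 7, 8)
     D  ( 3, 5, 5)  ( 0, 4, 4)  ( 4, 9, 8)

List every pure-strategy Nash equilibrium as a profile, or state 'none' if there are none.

(A,P,X): not NE [P1→D gives 10>6; P2→R gives 8>2]
(A,P,Y): not NE [P1→C gives 8>5; P2→R gives 6>3]
(A,Q,X): NE
(A,Q,Y): not NE [P2→R gives 6>1; P3→X gives 5>3]
(A,R,X): NE
(A,R,Y): not NE [P3→X gives 7>5]
(B,P,X): not NE [P1→D gives 10>8; P2→R gives 8>0; P3→Y gives 6>3]
(B,P,Y): not NE [P1→C gives 8>6; P2→R gives 6>4]
(B,Q,X): not NE [P1→A gives 10>8; P2→R gives 8>6]
(B,Q,Y): not NE [P1→C gives 9>0; P2→R gives 6>5]
(B,R,X): not NE [P1→A gives 10>9; P3→Y gives 9>2]
(B,R,Y): not NE [P1→A gives 9>6]
(C,P,X): not NE [P1→D gives 10>9]
(C,P,Y): not NE [P3→X gives 4>3]
(C,Q,X): not NE [P1→A gives 10>4; P2→P gives 8>7]
(C,Q,Y): not NE [P3→X gives 5>4]
(C,R,X): not NE [P1→A gives 10>2; P2→P gives 8>1; P3→Y gives 8>3]
(C,R,Y): not NE [P1→A gives 9>3; P2→Q gives 8>7]
(D,P,X): not NE [P2→R gives 8>5; P3→Y gives 5>4]
(D,P,Y): not NE [P1→C gives 8>3; P2→R gives 9>5]
(D,Q,X): not NE [P1→A gives 10>0; P2→R gives 8>1; P3→Y gives 4>1]
(D,Q,Y): not NE [P1→C gives 9>0; P2→R gives 9>4]
(D,R,X): not NE [P1→A gives 10>7; P3→Y gives 8>1]
(D,R,Y): not NE [P1→A gives 9>4]

Nash profiles: (A,Q,X), (A,R,X)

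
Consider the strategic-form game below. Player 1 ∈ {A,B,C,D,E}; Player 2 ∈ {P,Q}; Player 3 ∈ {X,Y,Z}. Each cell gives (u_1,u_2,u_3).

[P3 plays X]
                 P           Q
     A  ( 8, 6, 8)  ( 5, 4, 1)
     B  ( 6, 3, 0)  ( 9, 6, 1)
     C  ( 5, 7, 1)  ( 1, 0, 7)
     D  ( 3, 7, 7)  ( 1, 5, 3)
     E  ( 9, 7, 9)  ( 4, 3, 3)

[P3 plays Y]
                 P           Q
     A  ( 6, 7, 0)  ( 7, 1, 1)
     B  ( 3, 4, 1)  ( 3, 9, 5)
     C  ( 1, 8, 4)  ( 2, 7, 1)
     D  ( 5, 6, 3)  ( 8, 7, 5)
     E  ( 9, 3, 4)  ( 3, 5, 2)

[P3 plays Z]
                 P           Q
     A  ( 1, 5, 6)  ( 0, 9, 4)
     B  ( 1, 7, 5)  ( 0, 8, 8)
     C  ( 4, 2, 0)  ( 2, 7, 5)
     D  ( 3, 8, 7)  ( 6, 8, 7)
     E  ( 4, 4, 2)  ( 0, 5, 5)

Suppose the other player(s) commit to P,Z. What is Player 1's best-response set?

u_1(A vs P,Z) = 1
u_1(B vs P,Z) = 1
u_1(C vs P,Z) = 4
u_1(D vs P,Z) = 3
u_1(E vs P,Z) = 4
max payoff 4 at {C,E}

BR_1 = {C,E}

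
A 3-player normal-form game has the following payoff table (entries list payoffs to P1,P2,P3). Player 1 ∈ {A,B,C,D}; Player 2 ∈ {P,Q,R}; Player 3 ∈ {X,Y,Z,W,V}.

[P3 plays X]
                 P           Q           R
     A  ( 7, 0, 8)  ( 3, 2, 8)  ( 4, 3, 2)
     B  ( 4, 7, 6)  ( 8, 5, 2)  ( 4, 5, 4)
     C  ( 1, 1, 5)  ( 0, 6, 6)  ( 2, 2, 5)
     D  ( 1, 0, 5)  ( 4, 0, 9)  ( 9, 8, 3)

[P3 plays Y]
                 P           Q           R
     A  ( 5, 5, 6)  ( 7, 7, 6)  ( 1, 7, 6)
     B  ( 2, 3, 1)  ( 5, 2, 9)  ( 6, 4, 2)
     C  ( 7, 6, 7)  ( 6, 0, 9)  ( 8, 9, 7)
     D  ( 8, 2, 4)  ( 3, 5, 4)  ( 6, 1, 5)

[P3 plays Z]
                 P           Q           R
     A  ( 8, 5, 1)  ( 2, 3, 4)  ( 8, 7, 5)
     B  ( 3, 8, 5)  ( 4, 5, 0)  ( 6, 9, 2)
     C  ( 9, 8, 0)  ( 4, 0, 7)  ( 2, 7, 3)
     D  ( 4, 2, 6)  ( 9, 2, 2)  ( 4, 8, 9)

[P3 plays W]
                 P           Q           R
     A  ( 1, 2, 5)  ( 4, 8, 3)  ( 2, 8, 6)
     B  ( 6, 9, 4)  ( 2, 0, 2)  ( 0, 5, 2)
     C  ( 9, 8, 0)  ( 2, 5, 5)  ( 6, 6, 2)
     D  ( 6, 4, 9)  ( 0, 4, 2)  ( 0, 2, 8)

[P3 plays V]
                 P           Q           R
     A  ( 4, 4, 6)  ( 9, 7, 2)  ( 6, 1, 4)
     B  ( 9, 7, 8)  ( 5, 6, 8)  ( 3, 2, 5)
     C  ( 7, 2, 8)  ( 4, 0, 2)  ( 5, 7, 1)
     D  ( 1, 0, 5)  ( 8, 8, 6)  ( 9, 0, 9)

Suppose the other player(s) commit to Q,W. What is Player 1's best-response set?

u_1(A vs Q,W) = 4
u_1(B vs Q,W) = 2
u_1(C vs Q,W) = 2
u_1(D vs Q,W) = 0
max payoff 4 at {A}

BR_1 = {A}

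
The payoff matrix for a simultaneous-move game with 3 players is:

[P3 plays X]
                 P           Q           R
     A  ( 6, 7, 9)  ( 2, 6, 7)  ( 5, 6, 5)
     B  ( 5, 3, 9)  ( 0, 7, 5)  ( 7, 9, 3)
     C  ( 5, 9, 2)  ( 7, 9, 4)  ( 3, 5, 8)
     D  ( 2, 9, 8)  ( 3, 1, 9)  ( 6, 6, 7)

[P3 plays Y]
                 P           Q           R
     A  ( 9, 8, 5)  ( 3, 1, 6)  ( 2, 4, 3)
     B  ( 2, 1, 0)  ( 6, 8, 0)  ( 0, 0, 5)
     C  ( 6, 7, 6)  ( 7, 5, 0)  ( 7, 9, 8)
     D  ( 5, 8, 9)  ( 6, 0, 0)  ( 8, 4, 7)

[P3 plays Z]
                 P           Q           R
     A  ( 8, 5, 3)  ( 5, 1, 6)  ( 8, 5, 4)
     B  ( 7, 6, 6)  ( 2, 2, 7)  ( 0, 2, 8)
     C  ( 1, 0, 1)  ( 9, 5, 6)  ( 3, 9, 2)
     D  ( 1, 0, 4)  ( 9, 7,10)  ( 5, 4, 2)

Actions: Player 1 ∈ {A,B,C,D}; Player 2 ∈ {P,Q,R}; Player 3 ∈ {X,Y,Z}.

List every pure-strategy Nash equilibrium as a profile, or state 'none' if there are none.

(A,P,X): NE
(A,P,Y): not NE [P3→X gives 9>5]
(A,P,Z): not NE [P3→X gives 9>3]
(A,Q,X): not NE [P1→C gives 7>2; P2→P gives 7>6]
(A,Q,Y): not NE [P1→C gives 7>3; P2→P gives 8>1; P3→X gives 7>6]
(A,Q,Z): not NE [P1→D gives 9>5; P2→R gives 5>1; P3→X gives 7>6]
(A,R,X): not NE [P1→B gives 7>5; P2→P gives 7>6]
(A,R,Y): not NE [P1→D gives 8>2; P2→P gives 8>4; P3→X gives 5>3]
(A,R,Z): not NE [P3→X gives 5>4]
(B,P,X): not NE [P1→A gives 6>5; P2→R gives 9>3]
(B,P,Y): not NE [P1→A gives 9>2; P2→Q gives 8>1; P3→X gives 9>0]
(B,P,Z): not NE [P1→A gives 8>7; P3→X gives 9>6]
(B,Q,X): not NE [P1→C gives 7>0; P2→R gives 9>7; P3→Z gives 7>5]
(B,Q,Y): not NE [P1→C gives 7>6; P3→Z gives 7>0]
(B,Q,Z): not NE [P1→D gives 9>2; P2→P gives 6>2]
(B,R,X): not NE [P3→Z gives 8>3]
(B,R,Y): not NE [P1→D gives 8>0; P2→Q gives 8>0; P3→Z gives 8>5]
(B,R,Z): not NE [P1→A gives 8>0; P2→P gives 6>2]
(C,P,X): not NE [P1→A gives 6>5; P3→Y gives 6>2]
(C,P,Y): not NE [P1→A gives 9>6; P2→R gives 9>7]
(C,P,Z): not NE [P1→A gives 8>1; P2→R gives 9>0; P3→Y gives 6>1]
(C,Q,X): not NE [P3→Z gives 6>4]
(C,Q,Y): not NE [P2→R gives 9>5; P3→Z gives 6>0]
(C,Q,Z): not NE [P2→R gives 9>5]
(C,R,X): not NE [P1→B gives 7>3; P2→Q gives 9>5]
(C,R,Y): not NE [P1→D gives 8>7]
(C,R,Z): not NE [P1→A gives 8>3; P3→Y gives 8>2]
(D,P,X): not NE [P1→A gives 6>2; P3→Y gives 9>8]
(D,P,Y): not NE [P1→A gives 9>5]
(D,P,Z): not NE [P1→A gives 8>1; P2→Q gives 7>0; P3→Y gives 9>4]
(D,Q,X): not NE [P1→C gives 7>3; P2→P gives 9>1; P3→Z gives 10>9]
(D,Q,Y): not NE [P1→C gives 7>6; P2→P gives 8>0; P3→Z gives 10>0]
(D,Q,Z): NE
(D,R,X): not NE [P1→B gives 7>6; P2→P gives 9>6]
(D,R,Y): not NE [P2→P gives 8>4]
(D,R,Z): not NE [P1→A gives 8>5; P2→Q gives 7>4; P3→Y gives 7>2]

Nash profiles: (A,P,X), (D,Q,Z)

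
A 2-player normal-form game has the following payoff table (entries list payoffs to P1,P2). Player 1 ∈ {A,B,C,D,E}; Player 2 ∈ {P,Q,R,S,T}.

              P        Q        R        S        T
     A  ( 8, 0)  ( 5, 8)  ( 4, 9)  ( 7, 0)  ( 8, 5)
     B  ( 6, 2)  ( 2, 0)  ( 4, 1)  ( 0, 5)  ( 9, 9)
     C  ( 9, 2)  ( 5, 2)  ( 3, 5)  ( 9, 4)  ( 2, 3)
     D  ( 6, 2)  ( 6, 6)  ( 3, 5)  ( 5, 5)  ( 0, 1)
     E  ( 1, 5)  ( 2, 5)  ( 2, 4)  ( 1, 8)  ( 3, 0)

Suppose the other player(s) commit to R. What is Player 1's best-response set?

argmax u_1 = {A,B}

u_1(A vs R) = 4
u_1(B vs R) = 4
u_1(C vs R) = 3
u_1(D vs R) = 3
u_1(E vs R) = 2
max payoff 4 at {A,B}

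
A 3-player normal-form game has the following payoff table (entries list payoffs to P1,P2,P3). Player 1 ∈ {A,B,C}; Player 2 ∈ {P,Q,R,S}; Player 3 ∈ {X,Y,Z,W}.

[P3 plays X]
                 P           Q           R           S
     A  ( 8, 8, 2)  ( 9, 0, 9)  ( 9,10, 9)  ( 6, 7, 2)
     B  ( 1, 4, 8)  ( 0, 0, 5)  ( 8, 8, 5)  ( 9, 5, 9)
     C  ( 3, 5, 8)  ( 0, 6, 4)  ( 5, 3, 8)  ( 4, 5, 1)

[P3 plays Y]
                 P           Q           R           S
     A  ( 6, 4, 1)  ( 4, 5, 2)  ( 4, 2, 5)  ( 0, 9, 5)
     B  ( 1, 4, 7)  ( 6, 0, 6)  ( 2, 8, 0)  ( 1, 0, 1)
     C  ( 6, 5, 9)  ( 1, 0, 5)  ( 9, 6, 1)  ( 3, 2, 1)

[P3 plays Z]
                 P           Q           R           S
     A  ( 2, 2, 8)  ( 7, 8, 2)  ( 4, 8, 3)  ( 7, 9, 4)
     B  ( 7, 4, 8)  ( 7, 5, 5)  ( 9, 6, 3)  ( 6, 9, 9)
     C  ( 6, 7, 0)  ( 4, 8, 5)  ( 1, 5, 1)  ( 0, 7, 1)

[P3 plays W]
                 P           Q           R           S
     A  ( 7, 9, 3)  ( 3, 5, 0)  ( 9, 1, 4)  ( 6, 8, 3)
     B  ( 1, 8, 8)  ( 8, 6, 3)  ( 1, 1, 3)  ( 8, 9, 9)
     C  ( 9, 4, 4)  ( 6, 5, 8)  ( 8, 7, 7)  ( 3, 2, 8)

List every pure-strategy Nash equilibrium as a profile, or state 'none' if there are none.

NE set: (A,R,X), (B,S,W)

(A,P,X): not NE [P2→R gives 10>8; P3→Z gives 8>2]
(A,P,Y): not NE [P2→S gives 9>4; P3→Z gives 8>1]
(A,P,Z): not NE [P1→B gives 7>2; P2→S gives 9>2]
(A,P,W): not NE [P1→C gives 9>7; P3→Z gives 8>3]
(A,Q,X): not NE [P2→R gives 10>0]
(A,Q,Y): not NE [P1→B gives 6>4; P2→S gives 9>5; P3→X gives 9>2]
(A,Q,Z): not NE [P2→S gives 9>8; P3→X gives 9>2]
(A,Q,W): not NE [P1→B gives 8>3; P2→P gives 9>5; P3→X gives 9>0]
(A,R,X): NE
(A,R,Y): not NE [P1→C gives 9>4; P2→S gives 9>2; P3→X gives 9>5]
(A,R,Z): not NE [P1→B gives 9>4; P2→S gives 9>8; P3→X gives 9>3]
(A,R,W): not NE [P2→P gives 9>1; P3→X gives 9>4]
(A,S,X): not NE [P1→B gives 9>6; P2→R gives 10>7; P3→Y gives 5>2]
(A,S,Y): not NE [P1→C gives 3>0]
(A,S,Z): not NE [P3→Y gives 5>4]
(A,S,W): not NE [P1→B gives 8>6; P2→P gives 9>8; P3→Y gives 5>3]
(B,P,X): not NE [P1→A gives 8>1; P2→R gives 8>4]
(B,P,Y): not NE [P1→C gives 6>1; P2→R gives 8>4; P3→W gives 8>7]
(B,P,Z): not NE [P2→S gives 9>4]
(B,P,W): not NE [P1→C gives 9>1; P2→S gives 9>8]
(B,Q,X): not NE [P1→A gives 9>0; P2→R gives 8>0; P3→Y gives 6>5]
(B,Q,Y): not NE [P2→R gives 8>0]
(B,Q,Z): not NE [P2→S gives 9>5; P3→Y gives 6>5]
(B,Q,W): not NE [P2→S gives 9>6; P3→Y gives 6>3]
(B,R,X): not NE [P1→A gives 9>8]
(B,R,Y): not NE [P1→C gives 9>2; P3→X gives 5>0]
(B,R,Z): not NE [P2→S gives 9>6; P3→X gives 5>3]
(B,R,W): not NE [P1→A gives 9>1; P2→S gives 9>1; P3→X gives 5>3]
(B,S,X): not NE [P2→R gives 8>5]
(B,S,Y): not NE [P1→C gives 3>1; P2→R gives 8>0; P3→W gives 9>1]
(B,S,Z): not NE [P1→A gives 7>6]
(B,S,W): NE
(C,P,X): not NE [P1→A gives 8>3; P2→Q gives 6>5; P3→Y gives 9>8]
(C,P,Y): not NE [P2→R gives 6>5]
(C,P,Z): not NE [P1→B gives 7>6; P2→Q gives 8>7; P3→Y gives 9>0]
(C,P,W): not NE [P2→R gives 7>4; P3→Y gives 9>4]
(C,Q,X): not NE [P1→A gives 9>0; P3→W gives 8>4]
(C,Q,Y): not NE [P1→B gives 6>1; P2→R gives 6>0; P3→W gives 8>5]
(C,Q,Z): not NE [P1→B gives 7>4; P3→W gives 8>5]
(C,Q,W): not NE [P1→B gives 8>6; P2→R gives 7>5]
(C,R,X): not NE [P1→A gives 9>5; P2→Q gives 6>3]
(C,R,Y): not NE [P3→X gives 8>1]
(C,R,Z): not NE [P1→B gives 9>1; P2→Q gives 8>5; P3→X gives 8>1]
(C,R,W): not NE [P1→A gives 9>8; P3→X gives 8>7]
(C,S,X): not NE [P1→B gives 9>4; P2→Q gives 6>5; P3→W gives 8>1]
(C,S,Y): not NE [P2→R gives 6>2; P3→W gives 8>1]
(C,S,Z): not NE [P1→A gives 7>0; P2→Q gives 8>7; P3→W gives 8>1]
(C,S,W): not NE [P1→B gives 8>3; P2→R gives 7>2]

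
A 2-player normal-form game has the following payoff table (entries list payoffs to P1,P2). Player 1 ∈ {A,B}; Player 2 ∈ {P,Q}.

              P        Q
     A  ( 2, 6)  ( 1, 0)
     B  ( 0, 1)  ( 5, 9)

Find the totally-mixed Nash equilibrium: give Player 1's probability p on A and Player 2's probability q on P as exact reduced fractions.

P1 mixes 4/7 on A; P2 mixes 2/3 on P

P1 indiff ⇒ q·2+(1-q)·1 = q·0+(1-q)·5 ⇒ q(2) = (1-q)(4) ⇒ q = 2/3
P2 indiff ⇒ p·6+(1-p)·1 = p·0+(1-p)·9 ⇒ p(6) = (1-p)(8) ⇒ p = 4/7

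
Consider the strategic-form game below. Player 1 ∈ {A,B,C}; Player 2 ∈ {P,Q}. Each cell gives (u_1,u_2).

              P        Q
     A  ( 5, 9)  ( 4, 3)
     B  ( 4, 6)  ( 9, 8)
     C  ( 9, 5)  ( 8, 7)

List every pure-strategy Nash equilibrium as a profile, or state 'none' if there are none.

PSNE = {(B,Q)}

(A,P): not NE [P1→C gives 9>5]
(A,Q): not NE [P1→B gives 9>4; P2→P gives 9>3]
(B,P): not NE [P1→C gives 9>4; P2→Q gives 8>6]
(B,Q): NE
(C,P): not NE [P2→Q gives 7>5]
(C,Q): not NE [P1→B gives 9>8]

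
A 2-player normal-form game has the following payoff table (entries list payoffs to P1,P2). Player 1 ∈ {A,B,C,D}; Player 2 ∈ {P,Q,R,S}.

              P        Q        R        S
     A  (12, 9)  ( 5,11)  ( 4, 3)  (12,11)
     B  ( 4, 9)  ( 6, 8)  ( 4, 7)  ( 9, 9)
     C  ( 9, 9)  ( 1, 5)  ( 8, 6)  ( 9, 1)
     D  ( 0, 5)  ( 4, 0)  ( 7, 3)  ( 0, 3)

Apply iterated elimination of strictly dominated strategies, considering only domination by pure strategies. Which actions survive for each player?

Survivors P1:{A,B} P2:{P,Q,S}

P2 drop R (P beats it: A:9>3 B:9>7 C:9>6 D:5>3)
P1 drop C (A beats it: P:12>9 Q:5>1 S:12>9)
P1 drop D (A beats it: P:12>0 Q:5>4 S:12>0)
P1→{A,B} P2→{P,Q,S}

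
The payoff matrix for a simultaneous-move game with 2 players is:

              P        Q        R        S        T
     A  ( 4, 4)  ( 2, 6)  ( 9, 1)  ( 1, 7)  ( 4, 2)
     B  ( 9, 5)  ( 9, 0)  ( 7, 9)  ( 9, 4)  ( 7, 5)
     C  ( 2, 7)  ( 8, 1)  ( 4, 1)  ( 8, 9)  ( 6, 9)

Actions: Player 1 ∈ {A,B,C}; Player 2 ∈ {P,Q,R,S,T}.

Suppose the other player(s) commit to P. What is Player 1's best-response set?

u_1(A vs P) = 4
u_1(B vs P) = 9
u_1(C vs P) = 2
max payoff 9 at {B}

BR_1 = {B}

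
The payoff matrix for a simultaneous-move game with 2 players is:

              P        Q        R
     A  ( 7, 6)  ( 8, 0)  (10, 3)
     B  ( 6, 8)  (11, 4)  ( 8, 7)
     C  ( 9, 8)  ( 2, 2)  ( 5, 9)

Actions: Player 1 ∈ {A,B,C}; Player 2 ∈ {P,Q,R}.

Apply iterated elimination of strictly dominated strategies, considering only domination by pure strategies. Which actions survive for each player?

P2 drop Q (P beats it: A:6>0 B:8>4 C:8>2)
P1 drop B (A beats it: P:7>6 R:10>8)
P1→{A,C} P2→{P,R}

IESDS → P1:{A,C} P2:{P,R}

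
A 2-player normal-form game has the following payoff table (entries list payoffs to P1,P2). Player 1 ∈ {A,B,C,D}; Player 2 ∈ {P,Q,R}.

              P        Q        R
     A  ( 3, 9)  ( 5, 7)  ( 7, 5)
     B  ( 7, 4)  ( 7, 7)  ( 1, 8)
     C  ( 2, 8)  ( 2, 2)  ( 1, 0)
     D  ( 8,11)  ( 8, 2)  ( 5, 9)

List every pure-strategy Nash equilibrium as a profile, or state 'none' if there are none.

PSNE = {(D,P)}

(A,P): not NE [P1→D gives 8>3]
(A,Q): not NE [P1→D gives 8>5; P2→P gives 9>7]
(A,R): not NE [P2→P gives 9>5]
(B,P): not NE [P1→D gives 8>7; P2→R gives 8>4]
(B,Q): not NE [P1→D gives 8>7; P2→R gives 8>7]
(B,R): not NE [P1→A gives 7>1]
(C,P): not NE [P1→D gives 8>2]
(C,Q): not NE [P1→D gives 8>2; P2→P gives 8>2]
(C,R): not NE [P1→A gives 7>1; P2→P gives 8>0]
(D,P): NE
(D,Q): not NE [P2→P gives 11>2]
(D,R): not NE [P1→A gives 7>5; P2→P gives 11>9]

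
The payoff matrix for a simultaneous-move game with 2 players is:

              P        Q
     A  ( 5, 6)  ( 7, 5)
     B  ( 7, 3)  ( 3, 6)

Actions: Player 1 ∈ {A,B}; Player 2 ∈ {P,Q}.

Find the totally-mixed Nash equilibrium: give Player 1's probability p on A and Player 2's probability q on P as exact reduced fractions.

p=3/4, q=2/3

P1 indiff ⇒ q·5+(1-q)·7 = q·7+(1-q)·3 ⇒ q(-2) = (1-q)(-4) ⇒ q = 2/3
P2 indiff ⇒ p·6+(1-p)·3 = p·5+(1-p)·6 ⇒ p(1) = (1-p)(3) ⇒ p = 3/4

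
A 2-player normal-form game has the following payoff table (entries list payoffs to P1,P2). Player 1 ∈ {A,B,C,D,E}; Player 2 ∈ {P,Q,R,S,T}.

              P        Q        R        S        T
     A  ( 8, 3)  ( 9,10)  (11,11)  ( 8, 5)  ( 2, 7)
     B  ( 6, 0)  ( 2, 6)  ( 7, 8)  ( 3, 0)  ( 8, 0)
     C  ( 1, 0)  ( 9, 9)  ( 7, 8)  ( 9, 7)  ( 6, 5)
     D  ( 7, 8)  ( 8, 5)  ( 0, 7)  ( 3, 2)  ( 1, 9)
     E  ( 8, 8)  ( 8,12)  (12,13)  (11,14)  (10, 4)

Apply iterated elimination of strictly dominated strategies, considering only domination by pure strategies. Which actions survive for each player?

P1 drop B (E beats it: P:8>6 Q:8>2 R:12>7 S:11>3 T:10>8)
P1 drop D (A beats it: P:8>7 Q:9>8 R:11>0 S:8>3 T:2>1)
P2 drop P (Q beats it: A:10>3 C:9>0 E:12>8)
P2 drop T (Q beats it: A:10>7 C:9>5 E:12>4)
P1→{A,C,E} P2→{Q,R,S}

Remaining: P1:{A,C,E} P2:{Q,R,S}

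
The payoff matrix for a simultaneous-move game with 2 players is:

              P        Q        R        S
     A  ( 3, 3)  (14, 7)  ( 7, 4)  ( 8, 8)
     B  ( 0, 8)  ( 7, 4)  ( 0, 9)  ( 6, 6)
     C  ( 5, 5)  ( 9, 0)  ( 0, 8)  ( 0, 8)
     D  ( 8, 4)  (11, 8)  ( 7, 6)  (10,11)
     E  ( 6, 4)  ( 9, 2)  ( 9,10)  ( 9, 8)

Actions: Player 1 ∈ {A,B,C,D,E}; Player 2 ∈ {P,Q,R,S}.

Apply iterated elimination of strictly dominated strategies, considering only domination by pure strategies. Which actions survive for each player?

P1 drop B (A beats it: P:3>0 Q:14>7 R:7>0 S:8>6)
P1 drop C (D beats it: P:8>5 Q:11>9 R:7>0 S:10>0)
P2 drop P (R beats it: A:4>3 D:6>4 E:10>4)
P2 drop Q (S beats it: A:8>7 D:11>8 E:8>2)
P1 drop A (E beats it: R:9>7 S:9>8)
P1→{D,E} P2→{R,S}

Survivors P1:{D,E} P2:{R,S}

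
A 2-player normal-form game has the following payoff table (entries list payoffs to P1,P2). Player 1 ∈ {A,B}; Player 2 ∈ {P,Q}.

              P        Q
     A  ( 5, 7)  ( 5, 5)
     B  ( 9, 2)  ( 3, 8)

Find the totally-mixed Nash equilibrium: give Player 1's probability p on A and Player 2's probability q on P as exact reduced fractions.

P1 mixes 3/4 on A; P2 mixes 1/3 on P

P1 indiff ⇒ q·5+(1-q)·5 = q·9+(1-q)·3 ⇒ q(-4) = (1-q)(-2) ⇒ q = 1/3
P2 indiff ⇒ p·7+(1-p)·2 = p·5+(1-p)·8 ⇒ p(2) = (1-p)(6) ⇒ p = 3/4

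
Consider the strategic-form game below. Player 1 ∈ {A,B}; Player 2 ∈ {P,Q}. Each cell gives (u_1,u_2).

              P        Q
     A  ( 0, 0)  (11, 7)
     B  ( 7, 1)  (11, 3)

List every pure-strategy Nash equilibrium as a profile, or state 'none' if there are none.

Nash profiles: (A,Q), (B,Q)

(A,P): not NE [P1→B gives 7>0; P2→Q gives 7>0]
(A,Q): NE
(B,P): not NE [P2→Q gives 3>1]
(B,Q): NE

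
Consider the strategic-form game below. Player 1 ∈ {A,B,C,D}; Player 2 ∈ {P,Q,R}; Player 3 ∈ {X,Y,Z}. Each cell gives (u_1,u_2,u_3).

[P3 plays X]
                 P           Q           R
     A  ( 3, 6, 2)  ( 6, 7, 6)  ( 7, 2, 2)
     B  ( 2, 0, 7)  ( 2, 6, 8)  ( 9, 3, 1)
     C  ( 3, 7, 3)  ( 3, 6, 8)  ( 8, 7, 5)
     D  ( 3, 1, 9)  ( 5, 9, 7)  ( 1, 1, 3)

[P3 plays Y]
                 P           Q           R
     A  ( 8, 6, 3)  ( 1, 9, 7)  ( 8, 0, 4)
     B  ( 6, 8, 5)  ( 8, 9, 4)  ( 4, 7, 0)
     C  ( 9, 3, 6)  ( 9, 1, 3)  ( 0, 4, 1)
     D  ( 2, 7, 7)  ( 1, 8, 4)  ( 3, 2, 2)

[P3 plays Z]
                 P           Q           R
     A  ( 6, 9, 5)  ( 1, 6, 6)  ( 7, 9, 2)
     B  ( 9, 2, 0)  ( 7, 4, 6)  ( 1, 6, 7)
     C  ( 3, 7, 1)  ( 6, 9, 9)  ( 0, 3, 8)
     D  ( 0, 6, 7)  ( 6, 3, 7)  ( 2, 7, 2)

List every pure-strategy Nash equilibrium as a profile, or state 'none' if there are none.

(A,P,X): not NE [P2→Q gives 7>6; P3→Z gives 5>2]
(A,P,Y): not NE [P1→C gives 9>8; P2→Q gives 9>6; P3→Z gives 5>3]
(A,P,Z): not NE [P1→B gives 9>6]
(A,Q,X): not NE [P3→Y gives 7>6]
(A,Q,Y): not NE [P1→C gives 9>1]
(A,Q,Z): not NE [P1→B gives 7>1; P2→R gives 9>6; P3→Y gives 7>6]
(A,R,X): not NE [P1→B gives 9>7; P2→Q gives 7>2; P3→Y gives 4>2]
(A,R,Y): not NE [P2→Q gives 9>0]
(A,R,Z): not NE [P3→Y gives 4>2]
(B,P,X): not NE [P1→D gives 3>2; P2→Q gives 6>0]
(B,P,Y): not NE [P1→C gives 9>6; P2→Q gives 9>8; P3→X gives 7>5]
(B,P,Z): not NE [P2→R gives 6>2; P3→X gives 7>0]
(B,Q,X): not NE [P1→A gives 6>2]
(B,Q,Y): not NE [P1→C gives 9>8; P3→X gives 8>4]
(B,Q,Z): not NE [P2→R gives 6>4; P3→X gives 8>6]
(B,R,X): not NE [P2→Q gives 6>3; P3→Z gives 7>1]
(B,R,Y): not NE [P1→A gives 8>4; P2→Q gives 9>7; P3→Z gives 7>0]
(B,R,Z): not NE [P1→A gives 7>1]
(C,P,X): not NE [P3→Y gives 6>3]
(C,P,Y): not NE [P2→R gives 4>3]
(C,P,Z): not NE [P1→B gives 9>3; P2→Q gives 9>7; P3→Y gives 6>1]
(C,Q,X): not NE [P1→A gives 6>3; P2→R gives 7>6; P3→Z gives 9>8]
(C,Q,Y): not NE [P2→R gives 4>1; P3→Z gives 9>3]
(C,Q,Z): not NE [P1→B gives 7>6]
(C,R,X): not NE [P1→B gives 9>8; P3→Z gives 8>5]
(C,R,Y): not NE [P1→A gives 8>0; P3→Z gives 8>1]
(C,R,Z): not NE [P1→A gives 7>0; P2→Q gives 9>3]
(D,P,X): not NE [P2→Q gives 9>1]
(D,P,Y): not NE [P1→C gives 9>2; P2→Q gives 8>7; P3→X gives 9>7]
(D,P,Z): not NE [P1→B gives 9>0; P2→R gives 7>6; P3→X gives 9>7]
(D,Q,X): not NE [P1→A gives 6>5]
(D,Q,Y): not NE [P1→C gives 9>1; P3→Z gives 7>4]
(D,Q,Z): not NE [P1→B gives 7>6; P2→R gives 7>3]
(D,R,X): not NE [P1→B gives 9>1; P2→Q gives 9>1]
(D,R,Y): not NE [P1→A gives 8>3; P2→Q gives 8>2; P3→X gives 3>2]
(D,R,Z): not NE [P1→A gives 7>2; P3→X gives 3>2]

Equilibria: none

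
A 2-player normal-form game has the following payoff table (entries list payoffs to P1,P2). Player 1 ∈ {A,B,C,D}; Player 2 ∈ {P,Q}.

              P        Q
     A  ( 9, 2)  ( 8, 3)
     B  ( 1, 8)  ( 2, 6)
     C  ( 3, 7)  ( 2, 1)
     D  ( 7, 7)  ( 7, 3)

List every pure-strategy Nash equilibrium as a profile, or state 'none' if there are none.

PSNE = {(A,Q)}

(A,P): not NE [P2→Q gives 3>2]
(A,Q): NE
(B,P): not NE [P1→A gives 9>1]
(B,Q): not NE [P1→A gives 8>2; P2→P gives 8>6]
(C,P): not NE [P1→A gives 9>3]
(C,Q): not NE [P1→A gives 8>2; P2→P gives 7>1]
(D,P): not NE [P1→A gives 9>7]
(D,Q): not NE [P1→A gives 8>7; P2→P gives 7>3]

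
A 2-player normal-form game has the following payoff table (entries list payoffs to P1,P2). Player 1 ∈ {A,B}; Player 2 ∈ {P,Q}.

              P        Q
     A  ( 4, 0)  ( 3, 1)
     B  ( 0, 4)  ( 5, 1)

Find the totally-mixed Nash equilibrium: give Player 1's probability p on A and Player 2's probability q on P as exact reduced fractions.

P1 mixes 3/4 on A; P2 mixes 1/3 on P

P1 indiff ⇒ q·4+(1-q)·3 = q·0+(1-q)·5 ⇒ q(4) = (1-q)(2) ⇒ q = 1/3
P2 indiff ⇒ p·0+(1-p)·4 = p·1+(1-p)·1 ⇒ p(-1) = (1-p)(-3) ⇒ p = 3/4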